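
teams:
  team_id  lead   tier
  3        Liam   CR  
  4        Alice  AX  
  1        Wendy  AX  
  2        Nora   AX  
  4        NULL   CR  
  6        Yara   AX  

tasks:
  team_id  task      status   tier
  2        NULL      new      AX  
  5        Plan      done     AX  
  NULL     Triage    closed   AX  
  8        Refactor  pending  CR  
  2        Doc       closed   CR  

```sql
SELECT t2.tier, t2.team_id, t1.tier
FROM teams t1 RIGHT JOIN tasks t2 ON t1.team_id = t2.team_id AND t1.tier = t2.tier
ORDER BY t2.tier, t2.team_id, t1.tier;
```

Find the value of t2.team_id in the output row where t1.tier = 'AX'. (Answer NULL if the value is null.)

RIGHT JOIN keeps every row from `tasks`; unmatched rows get NULL for `teams`'s columns.
Matching on t1.team_id = t2.team_id AND t1.tier = t2.tier. A NULL in a compared column never satisfies the condition.
Matched pairs: 1; unmatched t2 rows kept: 4.

2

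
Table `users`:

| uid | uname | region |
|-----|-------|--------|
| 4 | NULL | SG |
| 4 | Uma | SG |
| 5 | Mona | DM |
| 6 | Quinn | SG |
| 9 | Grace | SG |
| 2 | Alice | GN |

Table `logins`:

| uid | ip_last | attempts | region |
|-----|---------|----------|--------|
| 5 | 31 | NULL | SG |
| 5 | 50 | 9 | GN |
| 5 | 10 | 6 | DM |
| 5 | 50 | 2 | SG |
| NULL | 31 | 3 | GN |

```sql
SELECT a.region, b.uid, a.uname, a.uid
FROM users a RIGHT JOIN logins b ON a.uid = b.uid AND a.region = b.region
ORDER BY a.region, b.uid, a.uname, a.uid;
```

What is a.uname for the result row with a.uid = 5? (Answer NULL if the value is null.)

Mona

RIGHT JOIN keeps every row from `logins`; unmatched rows get NULL for `users`'s columns.
Matching on a.uid = b.uid AND a.region = b.region. A NULL in a compared column never satisfies the condition.
- uid=4, region=SG: no matching b row.
- uid=4, region=SG: no matching b row.
- uid=5, region=DM: 1 matching b row(s), so 1 row(s) emitted.
- uid=6, region=SG: no matching b row.
- uid=9, region=SG: no matching b row.
- uid=2, region=GN: no matching b row.
- plus 4 unmatched b row(s), each kept with NULL a columns.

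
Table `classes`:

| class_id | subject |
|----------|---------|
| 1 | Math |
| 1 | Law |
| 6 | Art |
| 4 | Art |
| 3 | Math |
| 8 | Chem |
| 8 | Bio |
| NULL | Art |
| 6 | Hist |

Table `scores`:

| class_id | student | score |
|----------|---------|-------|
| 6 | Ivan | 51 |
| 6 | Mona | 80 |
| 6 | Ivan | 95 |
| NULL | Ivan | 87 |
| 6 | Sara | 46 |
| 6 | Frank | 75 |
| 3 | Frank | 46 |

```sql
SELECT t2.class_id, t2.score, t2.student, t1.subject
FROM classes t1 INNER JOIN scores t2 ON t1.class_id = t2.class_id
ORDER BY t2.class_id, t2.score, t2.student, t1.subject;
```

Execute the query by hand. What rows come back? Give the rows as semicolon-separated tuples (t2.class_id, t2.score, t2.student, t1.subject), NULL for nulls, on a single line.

(3, 46, Frank, Math); (6, 46, Sara, Art); (6, 46, Sara, Hist); (6, 51, Ivan, Art); (6, 51, Ivan, Hist); (6, 75, Frank, Art); (6, 75, Frank, Hist); (6, 80, Mona, Art); (6, 80, Mona, Hist); (6, 95, Ivan, Art); (6, 95, Ivan, Hist)

INNER JOIN keeps only pairs where the ON condition holds.
Matching on t1.class_id = t2.class_id. A NULL in a compared column never satisfies the condition.
- t1 row (class_id=1): no match → dropped.
- t1 row (class_id=1): no match → dropped.
- t1 row (class_id=6): matches 5 t2 row(s) → 5 output row(s).
- t1 row (class_id=4): no match → dropped.
- t1 row (class_id=3): matches 1 t2 row(s) → 1 output row(s).
- t1 row (class_id=8): no match → dropped.
- t1 row (class_id=8): no match → dropped.
- t1 row (class_id=NULL): no match → dropped.
- t1 row (class_id=6): matches 5 t2 row(s) → 5 output row(s).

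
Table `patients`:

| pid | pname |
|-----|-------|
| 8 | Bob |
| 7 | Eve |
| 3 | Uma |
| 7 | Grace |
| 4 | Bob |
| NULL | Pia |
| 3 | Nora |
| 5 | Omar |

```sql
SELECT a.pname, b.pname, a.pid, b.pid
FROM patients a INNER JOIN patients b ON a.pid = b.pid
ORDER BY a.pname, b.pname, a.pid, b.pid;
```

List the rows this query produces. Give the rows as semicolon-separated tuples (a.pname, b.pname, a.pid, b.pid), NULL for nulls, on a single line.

INNER JOIN keeps only pairs where the ON condition holds.
Matching on a.pid = b.pid. A NULL in a compared column never satisfies the condition.
- pid=8: 1 matching b row(s), so 1 row(s) emitted.
- pid=7: 2 matching b row(s), so 2 row(s) emitted.
- pid=3: 2 matching b row(s), so 2 row(s) emitted.
- pid=7: 2 matching b row(s), so 2 row(s) emitted.
- pid=4: 1 matching b row(s), so 1 row(s) emitted.
- pid=NULL: no matching b row, dropped.
- pid=3: 2 matching b row(s), so 2 row(s) emitted.
- pid=5: 1 matching b row(s), so 1 row(s) emitted.

(Bob, Bob, 4, 4); (Bob, Bob, 8, 8); (Eve, Eve, 7, 7); (Eve, Grace, 7, 7); (Grace, Eve, 7, 7); (Grace, Grace, 7, 7); (Nora, Nora, 3, 3); (Nora, Uma, 3, 3); (Omar, Omar, 5, 5); (Uma, Nora, 3, 3); (Uma, Uma, 3, 3)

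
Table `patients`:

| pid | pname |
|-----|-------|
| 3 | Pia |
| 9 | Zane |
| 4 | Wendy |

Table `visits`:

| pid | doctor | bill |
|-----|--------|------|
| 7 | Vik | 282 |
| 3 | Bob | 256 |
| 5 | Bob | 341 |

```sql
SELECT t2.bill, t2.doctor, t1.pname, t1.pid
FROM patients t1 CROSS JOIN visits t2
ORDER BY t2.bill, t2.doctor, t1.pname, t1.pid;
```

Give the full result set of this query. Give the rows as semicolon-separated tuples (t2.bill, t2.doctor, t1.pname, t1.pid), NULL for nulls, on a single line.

CROSS JOIN pairs every row of `patients` with every row of `visits`: 3 × 3 = 9 rows.
After projecting and ordering:
t2.bill | t2.doctor | t1.pname | t1.pid
256 | Bob | Pia | 3
256 | Bob | Wendy | 4
256 | Bob | Zane | 9
282 | Vik | Pia | 3
282 | Vik | Wendy | 4
282 | Vik | Zane | 9
341 | Bob | Pia | 3
341 | Bob | Wendy | 4
341 | Bob | Zane | 9

(256, Bob, Pia, 3); (256, Bob, Wendy, 4); (256, Bob, Zane, 9); (282, Vik, Pia, 3); (282, Vik, Wendy, 4); (282, Vik, Zane, 9); (341, Bob, Pia, 3); (341, Bob, Wendy, 4); (341, Bob, Zane, 9)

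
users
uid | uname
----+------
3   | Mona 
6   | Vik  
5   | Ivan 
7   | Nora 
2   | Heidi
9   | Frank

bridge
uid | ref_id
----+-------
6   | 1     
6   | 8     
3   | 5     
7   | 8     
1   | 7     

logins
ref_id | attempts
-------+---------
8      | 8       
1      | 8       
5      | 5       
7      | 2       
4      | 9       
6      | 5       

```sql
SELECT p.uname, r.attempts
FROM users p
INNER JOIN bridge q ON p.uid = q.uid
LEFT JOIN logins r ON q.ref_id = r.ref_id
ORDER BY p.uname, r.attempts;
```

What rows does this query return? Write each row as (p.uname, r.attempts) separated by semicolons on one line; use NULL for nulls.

Step 1 — p INNER JOIN q on uid → 4 row(s).
Then LEFT JOIN `logins r` on ref_id: each of those 4 rows is kept; rows whose q.ref_id has no match in r get NULL for r's columns.

(Mona, 5); (Nora, 8); (Vik, 8); (Vik, 8)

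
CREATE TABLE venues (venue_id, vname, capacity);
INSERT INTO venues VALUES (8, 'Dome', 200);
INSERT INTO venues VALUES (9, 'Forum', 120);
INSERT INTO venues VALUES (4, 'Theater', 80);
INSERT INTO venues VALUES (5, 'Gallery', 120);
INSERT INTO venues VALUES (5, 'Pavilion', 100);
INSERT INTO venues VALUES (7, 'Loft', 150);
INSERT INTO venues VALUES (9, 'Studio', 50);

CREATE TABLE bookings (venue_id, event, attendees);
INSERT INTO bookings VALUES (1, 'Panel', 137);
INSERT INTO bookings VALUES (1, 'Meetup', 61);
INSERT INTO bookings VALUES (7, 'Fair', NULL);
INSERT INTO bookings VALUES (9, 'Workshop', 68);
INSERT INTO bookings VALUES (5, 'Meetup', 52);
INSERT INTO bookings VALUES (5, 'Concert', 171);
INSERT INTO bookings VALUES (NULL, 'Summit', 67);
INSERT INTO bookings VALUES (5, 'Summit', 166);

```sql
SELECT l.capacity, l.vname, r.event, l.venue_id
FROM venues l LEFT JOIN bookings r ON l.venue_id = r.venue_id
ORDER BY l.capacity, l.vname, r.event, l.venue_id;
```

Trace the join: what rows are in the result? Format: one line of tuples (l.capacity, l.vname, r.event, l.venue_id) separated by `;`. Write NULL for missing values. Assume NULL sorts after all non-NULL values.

(50, Studio, Workshop, 9); (80, Theater, NULL, 4); (100, Pavilion, Concert, 5); (100, Pavilion, Meetup, 5); (100, Pavilion, Summit, 5); (120, Forum, Workshop, 9); (120, Gallery, Concert, 5); (120, Gallery, Meetup, 5); (120, Gallery, Summit, 5); (150, Loft, Fair, 7); (200, Dome, NULL, 8)

LEFT JOIN keeps every row from `venues`; unmatched rows get NULL for `bookings`'s columns.
Matching on l.venue_id = r.venue_id. A NULL in a compared column never satisfies the condition.
- l row (venue_id=8): no match → kept, r columns NULL.
- l row (venue_id=9): matches 1 r row(s) → 1 output row(s).
- l row (venue_id=4): no match → kept, r columns NULL.
- l row (venue_id=5): matches 3 r row(s) → 3 output row(s).
- l row (venue_id=5): matches 3 r row(s) → 3 output row(s).
- l row (venue_id=7): matches 1 r row(s) → 1 output row(s).
- l row (venue_id=9): matches 1 r row(s) → 1 output row(s).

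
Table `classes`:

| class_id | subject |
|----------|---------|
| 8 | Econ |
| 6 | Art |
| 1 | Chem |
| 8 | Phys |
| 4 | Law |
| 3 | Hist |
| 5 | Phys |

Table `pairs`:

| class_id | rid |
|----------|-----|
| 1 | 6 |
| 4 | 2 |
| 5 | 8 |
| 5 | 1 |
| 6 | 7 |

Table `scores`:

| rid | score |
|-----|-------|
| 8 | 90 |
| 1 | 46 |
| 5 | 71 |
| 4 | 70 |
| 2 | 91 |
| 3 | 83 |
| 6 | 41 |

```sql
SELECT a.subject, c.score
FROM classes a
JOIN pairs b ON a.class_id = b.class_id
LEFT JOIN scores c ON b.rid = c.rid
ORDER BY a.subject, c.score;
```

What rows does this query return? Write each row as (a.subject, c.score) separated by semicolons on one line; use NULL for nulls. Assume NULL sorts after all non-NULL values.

Evaluate left to right. First `classes a INNER JOIN pairs b` on class_id: 5 row(s).
Then LEFT JOIN `scores c` on rid: each of those 5 rows is kept; rows whose b.rid has no match in c get NULL for c's columns.

(Art, NULL); (Chem, 41); (Law, 91); (Phys, 46); (Phys, 90)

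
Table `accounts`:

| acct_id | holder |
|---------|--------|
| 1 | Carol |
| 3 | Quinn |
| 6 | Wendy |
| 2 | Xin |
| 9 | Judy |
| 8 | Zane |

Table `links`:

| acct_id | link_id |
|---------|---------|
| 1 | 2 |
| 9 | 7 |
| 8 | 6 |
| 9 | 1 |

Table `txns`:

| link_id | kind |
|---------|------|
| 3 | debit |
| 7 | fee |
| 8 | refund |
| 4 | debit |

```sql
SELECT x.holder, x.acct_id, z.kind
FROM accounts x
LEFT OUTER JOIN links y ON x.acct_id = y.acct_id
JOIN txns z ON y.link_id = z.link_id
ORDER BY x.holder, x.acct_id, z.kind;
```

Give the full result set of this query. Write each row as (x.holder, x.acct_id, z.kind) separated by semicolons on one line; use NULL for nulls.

(Judy, 9, fee)

Step 1 — x LEFT JOIN y on acct_id → 7 row(s).
Then INNER JOIN `txns z` on link_id: keep only rows whose y.link_id appears in z.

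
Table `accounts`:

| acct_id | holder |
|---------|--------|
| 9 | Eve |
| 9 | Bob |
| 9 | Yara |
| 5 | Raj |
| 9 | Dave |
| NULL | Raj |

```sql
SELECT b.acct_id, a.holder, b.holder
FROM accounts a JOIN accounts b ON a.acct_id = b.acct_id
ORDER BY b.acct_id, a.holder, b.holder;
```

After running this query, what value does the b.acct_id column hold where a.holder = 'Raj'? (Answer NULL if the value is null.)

5

INNER JOIN keeps only pairs where the ON condition holds.
Matching on a.acct_id = b.acct_id. A NULL in a compared column never satisfies the condition.
Matched pairs: 17.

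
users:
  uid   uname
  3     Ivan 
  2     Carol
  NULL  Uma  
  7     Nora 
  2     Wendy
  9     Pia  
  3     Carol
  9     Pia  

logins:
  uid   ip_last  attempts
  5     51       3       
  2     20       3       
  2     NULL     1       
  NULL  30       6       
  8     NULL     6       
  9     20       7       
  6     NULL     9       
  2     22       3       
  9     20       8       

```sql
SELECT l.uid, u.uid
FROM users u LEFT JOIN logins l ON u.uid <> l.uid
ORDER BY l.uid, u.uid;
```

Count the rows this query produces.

LEFT JOIN keeps every row from `users`; unmatched rows get NULL for `logins`'s columns.
Matching on u.uid <> l.uid. A NULL in a compared column never satisfies the condition.
Matched pairs: 46; unmatched u rows kept: 1.
Total: 46 matched + 1 padded = 47 rows.

47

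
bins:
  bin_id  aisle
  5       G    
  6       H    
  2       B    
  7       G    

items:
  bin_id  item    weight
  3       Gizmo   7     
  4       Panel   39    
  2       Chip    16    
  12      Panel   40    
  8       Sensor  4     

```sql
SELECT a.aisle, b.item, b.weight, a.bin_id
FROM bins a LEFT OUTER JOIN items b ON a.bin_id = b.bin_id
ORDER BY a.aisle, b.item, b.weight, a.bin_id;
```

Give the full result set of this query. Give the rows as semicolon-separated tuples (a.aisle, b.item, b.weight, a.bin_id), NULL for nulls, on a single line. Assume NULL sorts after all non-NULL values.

(B, Chip, 16, 2); (G, NULL, NULL, 5); (G, NULL, NULL, 7); (H, NULL, NULL, 6)

LEFT JOIN keeps every row from `bins`; unmatched rows get NULL for `items`'s columns.
Matching on a.bin_id = b.bin_id.
- a row (bin_id=5): no match → kept, b columns NULL.
- a row (bin_id=6): no match → kept, b columns NULL.
- a row (bin_id=2): matches 1 b row(s) → 1 output row(s).
- a row (bin_id=7): no match → kept, b columns NULL.
After projecting and ordering:
a.aisle | b.item | b.weight | a.bin_id
B | Chip | 16 | 2
G | NULL | NULL | 5
G | NULL | NULL | 7
H | NULL | NULL | 6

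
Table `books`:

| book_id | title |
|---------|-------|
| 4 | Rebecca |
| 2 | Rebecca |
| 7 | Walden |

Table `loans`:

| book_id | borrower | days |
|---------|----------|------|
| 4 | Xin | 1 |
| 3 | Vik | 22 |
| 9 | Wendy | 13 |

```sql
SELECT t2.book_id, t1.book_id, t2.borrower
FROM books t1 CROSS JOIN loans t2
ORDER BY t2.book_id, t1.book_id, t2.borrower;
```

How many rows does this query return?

CROSS JOIN pairs every row of `books` with every row of `loans`: 3 × 3 = 9 rows.

9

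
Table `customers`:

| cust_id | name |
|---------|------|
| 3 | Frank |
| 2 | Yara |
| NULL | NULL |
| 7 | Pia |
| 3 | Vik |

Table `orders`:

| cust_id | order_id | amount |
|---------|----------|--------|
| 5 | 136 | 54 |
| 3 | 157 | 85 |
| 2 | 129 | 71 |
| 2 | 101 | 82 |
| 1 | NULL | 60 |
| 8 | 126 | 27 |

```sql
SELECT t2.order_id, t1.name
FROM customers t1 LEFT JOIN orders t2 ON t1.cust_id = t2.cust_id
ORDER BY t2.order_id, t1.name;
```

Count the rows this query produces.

6

LEFT JOIN keeps every row from `customers`; unmatched rows get NULL for `orders`'s columns.
Matching on t1.cust_id = t2.cust_id. A NULL in a compared column never satisfies the condition.
- cust_id=3: 1 matching t2 row(s), so 1 row(s) emitted.
- cust_id=2: 2 matching t2 row(s), so 2 row(s) emitted.
- cust_id=NULL: no t2 row matches, row kept with t2 columns NULL.
- cust_id=7: no t2 row matches, row kept with t2 columns NULL.
- cust_id=3: 1 matching t2 row(s), so 1 row(s) emitted.
Total: 4 matched + 2 padded = 6 rows.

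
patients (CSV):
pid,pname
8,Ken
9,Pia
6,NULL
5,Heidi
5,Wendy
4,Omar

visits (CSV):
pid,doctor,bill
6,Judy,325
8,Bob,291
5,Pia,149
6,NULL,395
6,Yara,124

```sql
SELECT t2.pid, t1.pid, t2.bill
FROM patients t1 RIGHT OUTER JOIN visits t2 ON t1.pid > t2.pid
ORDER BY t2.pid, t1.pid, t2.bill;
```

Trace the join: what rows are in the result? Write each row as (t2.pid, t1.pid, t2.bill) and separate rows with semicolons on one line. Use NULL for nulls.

RIGHT JOIN keeps every row from `visits`; unmatched rows get NULL for `patients`'s columns.
Matching on t1.pid > t2.pid.
Matched pairs: 10; unmatched t2 rows kept: 0.

(5, 6, 149); (5, 8, 149); (5, 9, 149); (6, 8, 124); (6, 8, 325); (6, 8, 395); (6, 9, 124); (6, 9, 325); (6, 9, 395); (8, 9, 291)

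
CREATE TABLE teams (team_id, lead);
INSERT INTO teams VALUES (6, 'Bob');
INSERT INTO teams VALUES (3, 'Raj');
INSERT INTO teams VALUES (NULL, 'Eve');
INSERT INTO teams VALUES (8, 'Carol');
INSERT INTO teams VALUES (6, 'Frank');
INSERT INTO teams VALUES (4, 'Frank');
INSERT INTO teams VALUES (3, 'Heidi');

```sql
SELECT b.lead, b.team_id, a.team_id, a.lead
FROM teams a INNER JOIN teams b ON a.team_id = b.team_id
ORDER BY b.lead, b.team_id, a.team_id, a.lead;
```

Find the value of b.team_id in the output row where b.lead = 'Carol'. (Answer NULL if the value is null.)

8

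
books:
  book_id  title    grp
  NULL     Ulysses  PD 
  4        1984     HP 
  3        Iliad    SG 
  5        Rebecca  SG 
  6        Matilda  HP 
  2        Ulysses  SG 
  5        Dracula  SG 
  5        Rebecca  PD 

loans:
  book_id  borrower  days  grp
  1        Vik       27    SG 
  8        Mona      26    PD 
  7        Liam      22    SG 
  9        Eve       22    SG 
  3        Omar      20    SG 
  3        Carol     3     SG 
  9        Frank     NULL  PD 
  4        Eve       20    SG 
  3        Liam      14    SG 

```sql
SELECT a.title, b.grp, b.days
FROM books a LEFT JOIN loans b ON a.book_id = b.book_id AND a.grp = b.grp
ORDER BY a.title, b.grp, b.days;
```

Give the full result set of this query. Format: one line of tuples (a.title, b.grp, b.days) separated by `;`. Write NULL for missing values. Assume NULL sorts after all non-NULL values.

(1984, NULL, NULL); (Dracula, NULL, NULL); (Iliad, SG, 3); (Iliad, SG, 14); (Iliad, SG, 20); (Matilda, NULL, NULL); (Rebecca, NULL, NULL); (Rebecca, NULL, NULL); (Ulysses, NULL, NULL); (Ulysses, NULL, NULL)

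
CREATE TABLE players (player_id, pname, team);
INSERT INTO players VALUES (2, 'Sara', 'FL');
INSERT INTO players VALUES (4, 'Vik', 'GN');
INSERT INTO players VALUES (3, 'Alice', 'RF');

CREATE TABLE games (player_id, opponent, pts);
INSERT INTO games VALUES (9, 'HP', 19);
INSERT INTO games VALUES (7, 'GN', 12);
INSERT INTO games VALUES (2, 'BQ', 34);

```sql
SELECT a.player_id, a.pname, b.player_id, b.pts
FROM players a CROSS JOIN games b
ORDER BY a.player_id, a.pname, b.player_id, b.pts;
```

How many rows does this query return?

CROSS JOIN pairs every row of `players` with every row of `games`: 3 × 3 = 9 rows.

9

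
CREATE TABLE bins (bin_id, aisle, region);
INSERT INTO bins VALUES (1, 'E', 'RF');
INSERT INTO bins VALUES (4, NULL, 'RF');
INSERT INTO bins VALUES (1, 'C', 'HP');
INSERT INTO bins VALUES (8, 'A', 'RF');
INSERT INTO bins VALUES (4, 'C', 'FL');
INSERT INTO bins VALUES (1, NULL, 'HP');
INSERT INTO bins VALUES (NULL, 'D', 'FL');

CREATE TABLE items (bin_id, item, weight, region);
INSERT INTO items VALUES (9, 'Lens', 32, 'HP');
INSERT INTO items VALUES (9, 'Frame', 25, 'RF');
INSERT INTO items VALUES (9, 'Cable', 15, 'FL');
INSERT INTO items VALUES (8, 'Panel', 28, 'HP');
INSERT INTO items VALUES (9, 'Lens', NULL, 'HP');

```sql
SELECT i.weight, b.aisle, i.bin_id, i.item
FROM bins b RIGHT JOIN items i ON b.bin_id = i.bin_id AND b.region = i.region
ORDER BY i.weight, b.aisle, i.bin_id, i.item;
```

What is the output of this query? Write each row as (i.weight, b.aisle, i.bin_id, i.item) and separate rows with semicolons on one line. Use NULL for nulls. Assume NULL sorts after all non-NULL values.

(15, NULL, 9, Cable); (25, NULL, 9, Frame); (28, NULL, 8, Panel); (32, NULL, 9, Lens); (NULL, NULL, 9, Lens)

RIGHT JOIN keeps every row from `items`; unmatched rows get NULL for `bins`'s columns.
Matching on b.bin_id = i.bin_id AND b.region = i.region. A NULL in a compared column never satisfies the condition.
- b (bin_id=1, region=RF) has no partner in i.
- b (bin_id=4, region=RF) has no partner in i.
- b (bin_id=1, region=HP) has no partner in i.
- b (bin_id=8, region=RF) has no partner in i.
- b (bin_id=4, region=FL) has no partner in i.
- b (bin_id=1, region=HP) has no partner in i.
- b (bin_id=NULL, region=FL) has no partner in i.
- 5 row(s) from i found no b partner → padded with NULL.
After projecting and ordering:
i.weight | b.aisle | i.bin_id | i.item
15 | NULL | 9 | Cable
25 | NULL | 9 | Frame
28 | NULL | 8 | Panel
32 | NULL | 9 | Lens
NULL | NULL | 9 | Lens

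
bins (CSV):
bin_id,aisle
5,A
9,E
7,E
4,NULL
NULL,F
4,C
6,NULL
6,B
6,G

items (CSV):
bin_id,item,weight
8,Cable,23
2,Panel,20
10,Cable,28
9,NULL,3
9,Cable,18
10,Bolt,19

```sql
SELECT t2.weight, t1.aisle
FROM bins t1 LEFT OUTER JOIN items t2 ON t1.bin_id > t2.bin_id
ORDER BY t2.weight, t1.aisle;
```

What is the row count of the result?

10

LEFT JOIN keeps every row from `bins`; unmatched rows get NULL for `items`'s columns.
Matching on t1.bin_id > t2.bin_id. A NULL in a compared column never satisfies the condition.
- t1 (bin_id=5) pairs with 1 row(s) of t2.
- t1 (bin_id=9) pairs with 2 row(s) of t2.
- t1 (bin_id=7) pairs with 1 row(s) of t2.
- t1 (bin_id=4) pairs with 1 row(s) of t2.
- t1 (bin_id=NULL) has no partner → padded with NULL.
- t1 (bin_id=4) pairs with 1 row(s) of t2.
- t1 (bin_id=6) pairs with 1 row(s) of t2.
- t1 (bin_id=6) pairs with 1 row(s) of t2.
- t1 (bin_id=6) pairs with 1 row(s) of t2.
Total: 9 matched + 1 padded = 10 rows.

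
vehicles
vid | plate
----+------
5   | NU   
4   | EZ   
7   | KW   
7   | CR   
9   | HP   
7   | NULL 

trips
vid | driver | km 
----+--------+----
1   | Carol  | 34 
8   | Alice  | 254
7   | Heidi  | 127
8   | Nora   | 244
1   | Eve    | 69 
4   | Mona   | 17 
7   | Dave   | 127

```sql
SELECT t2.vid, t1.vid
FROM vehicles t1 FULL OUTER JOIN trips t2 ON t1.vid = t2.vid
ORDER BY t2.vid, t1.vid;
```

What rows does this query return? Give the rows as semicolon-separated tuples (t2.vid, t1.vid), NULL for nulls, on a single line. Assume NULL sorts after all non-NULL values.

(1, NULL); (1, NULL); (4, 4); (7, 7); (7, 7); (7, 7); (7, 7); (7, 7); (7, 7); (8, NULL); (8, NULL); (NULL, 5); (NULL, 9)

FULL OUTER JOIN keeps every row from both sides; unmatched rows get NULL for the other side's columns.
Matching on t1.vid = t2.vid.
- vid=5: no t2 row matches, row kept with t2 columns NULL.
- vid=4: 1 matching t2 row(s), so 1 row(s) emitted.
- vid=7: 2 matching t2 row(s), so 2 row(s) emitted.
- vid=7: 2 matching t2 row(s), so 2 row(s) emitted.
- vid=9: no t2 row matches, row kept with t2 columns NULL.
- vid=7: 2 matching t2 row(s), so 2 row(s) emitted.
- 4 row(s) from t2 found no t1 partner → padded with NULL.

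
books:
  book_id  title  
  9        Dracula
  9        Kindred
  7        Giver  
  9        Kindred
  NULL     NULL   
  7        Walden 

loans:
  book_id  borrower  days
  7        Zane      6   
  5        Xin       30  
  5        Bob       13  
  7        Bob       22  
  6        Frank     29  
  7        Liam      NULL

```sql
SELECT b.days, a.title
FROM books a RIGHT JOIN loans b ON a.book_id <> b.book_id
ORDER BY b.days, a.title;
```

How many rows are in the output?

24

RIGHT JOIN keeps every row from `loans`; unmatched rows get NULL for `books`'s columns.
Matching on a.book_id <> b.book_id. A NULL in a compared column never satisfies the condition.
Matched pairs: 24; unmatched b rows kept: 0.
Total: 24 rows.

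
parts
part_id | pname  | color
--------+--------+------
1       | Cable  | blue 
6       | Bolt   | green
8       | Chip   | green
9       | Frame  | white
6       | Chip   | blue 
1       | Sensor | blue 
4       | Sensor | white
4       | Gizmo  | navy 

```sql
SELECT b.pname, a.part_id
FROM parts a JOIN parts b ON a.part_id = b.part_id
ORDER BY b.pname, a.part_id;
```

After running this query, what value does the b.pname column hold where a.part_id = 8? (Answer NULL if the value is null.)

Chip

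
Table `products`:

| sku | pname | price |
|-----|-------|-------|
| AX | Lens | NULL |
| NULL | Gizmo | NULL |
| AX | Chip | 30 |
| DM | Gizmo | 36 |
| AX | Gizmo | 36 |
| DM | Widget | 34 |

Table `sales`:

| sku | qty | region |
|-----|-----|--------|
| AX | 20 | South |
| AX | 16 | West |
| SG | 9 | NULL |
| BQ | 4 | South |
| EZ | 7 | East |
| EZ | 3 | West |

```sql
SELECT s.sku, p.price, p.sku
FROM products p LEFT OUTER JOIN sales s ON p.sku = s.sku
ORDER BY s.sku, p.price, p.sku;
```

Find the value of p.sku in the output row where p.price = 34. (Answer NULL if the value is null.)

LEFT JOIN keeps every row from `products`; unmatched rows get NULL for `sales`'s columns.
Matching on p.sku = s.sku. A NULL in a compared column never satisfies the condition.
- p[0] sku=AX → 2 match(es) in s → 2 row(s).
- p[1] sku=NULL → no match; kept with NULLs on the s side.
- p[2] sku=AX → 2 match(es) in s → 2 row(s).
- p[3] sku=DM → no match; kept with NULLs on the s side.
- p[4] sku=AX → 2 match(es) in s → 2 row(s).
- p[5] sku=DM → no match; kept with NULLs on the s side.

DM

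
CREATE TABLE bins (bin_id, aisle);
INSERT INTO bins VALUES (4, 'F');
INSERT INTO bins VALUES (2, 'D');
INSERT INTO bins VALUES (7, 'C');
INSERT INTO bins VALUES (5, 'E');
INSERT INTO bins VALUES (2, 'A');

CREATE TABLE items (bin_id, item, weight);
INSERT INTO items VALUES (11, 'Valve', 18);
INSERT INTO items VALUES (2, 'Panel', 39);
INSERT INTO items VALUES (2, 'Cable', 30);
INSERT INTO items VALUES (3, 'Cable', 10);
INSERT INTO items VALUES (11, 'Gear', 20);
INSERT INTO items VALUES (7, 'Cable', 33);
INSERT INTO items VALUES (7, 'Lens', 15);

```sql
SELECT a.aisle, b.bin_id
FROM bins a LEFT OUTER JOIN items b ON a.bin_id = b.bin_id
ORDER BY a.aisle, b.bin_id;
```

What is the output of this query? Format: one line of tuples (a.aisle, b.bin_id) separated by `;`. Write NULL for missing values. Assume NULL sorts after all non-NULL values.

LEFT JOIN keeps every row from `bins`; unmatched rows get NULL for `items`'s columns.
Matching on a.bin_id = b.bin_id.
- a row (bin_id=4): no match → kept, b columns NULL.
- a row (bin_id=2): matches 2 b row(s) → 2 output row(s).
- a row (bin_id=7): matches 2 b row(s) → 2 output row(s).
- a row (bin_id=5): no match → kept, b columns NULL.
- a row (bin_id=2): matches 2 b row(s) → 2 output row(s).
After projecting and ordering:
a.aisle | b.bin_id
A | 2
A | 2
C | 7
C | 7
D | 2
D | 2
E | NULL
F | NULL

(A, 2); (A, 2); (C, 7); (C, 7); (D, 2); (D, 2); (E, NULL); (F, NULL)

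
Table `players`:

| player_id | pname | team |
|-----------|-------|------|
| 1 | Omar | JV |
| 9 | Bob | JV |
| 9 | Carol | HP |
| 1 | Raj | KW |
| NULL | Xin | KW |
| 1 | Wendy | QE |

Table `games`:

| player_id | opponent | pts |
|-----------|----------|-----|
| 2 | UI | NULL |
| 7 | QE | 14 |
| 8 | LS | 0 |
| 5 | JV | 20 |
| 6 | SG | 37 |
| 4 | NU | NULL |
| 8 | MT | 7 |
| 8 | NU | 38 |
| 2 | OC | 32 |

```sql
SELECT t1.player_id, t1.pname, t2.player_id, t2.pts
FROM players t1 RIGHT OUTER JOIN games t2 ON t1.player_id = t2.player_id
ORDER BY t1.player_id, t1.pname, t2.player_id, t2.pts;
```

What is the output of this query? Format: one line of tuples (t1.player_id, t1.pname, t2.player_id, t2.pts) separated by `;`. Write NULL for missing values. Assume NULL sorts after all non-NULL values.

(NULL, NULL, 2, 32); (NULL, NULL, 2, NULL); (NULL, NULL, 4, NULL); (NULL, NULL, 5, 20); (NULL, NULL, 6, 37); (NULL, NULL, 7, 14); (NULL, NULL, 8, 0); (NULL, NULL, 8, 7); (NULL, NULL, 8, 38)

RIGHT JOIN keeps every row from `games`; unmatched rows get NULL for `players`'s columns.
Matching on t1.player_id = t2.player_id. A NULL in a compared column never satisfies the condition.
- t1[0] player_id=1 → no match.
- t1[1] player_id=9 → no match.
- t1[2] player_id=9 → no match.
- t1[3] player_id=1 → no match.
- t1[4] player_id=NULL → no match.
- t1[5] player_id=1 → no match.
- 9 row(s) from t2 found no t1 partner → padded with NULL.
After projecting and ordering:
t1.player_id | t1.pname | t2.player_id | t2.pts
NULL | NULL | 2 | 32
NULL | NULL | 2 | NULL
NULL | NULL | 4 | NULL
NULL | NULL | 5 | 20
NULL | NULL | 6 | 37
NULL | NULL | 7 | 14
NULL | NULL | 8 | 0
NULL | NULL | 8 | 7
NULL | NULL | 8 | 38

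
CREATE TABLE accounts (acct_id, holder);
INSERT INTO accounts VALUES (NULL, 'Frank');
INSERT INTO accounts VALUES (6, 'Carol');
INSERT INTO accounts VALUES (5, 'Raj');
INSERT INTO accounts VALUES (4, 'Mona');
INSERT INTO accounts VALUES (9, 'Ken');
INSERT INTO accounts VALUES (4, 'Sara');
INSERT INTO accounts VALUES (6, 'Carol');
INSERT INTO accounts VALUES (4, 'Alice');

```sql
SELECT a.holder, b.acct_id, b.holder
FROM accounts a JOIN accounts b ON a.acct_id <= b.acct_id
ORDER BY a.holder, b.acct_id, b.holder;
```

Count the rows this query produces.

32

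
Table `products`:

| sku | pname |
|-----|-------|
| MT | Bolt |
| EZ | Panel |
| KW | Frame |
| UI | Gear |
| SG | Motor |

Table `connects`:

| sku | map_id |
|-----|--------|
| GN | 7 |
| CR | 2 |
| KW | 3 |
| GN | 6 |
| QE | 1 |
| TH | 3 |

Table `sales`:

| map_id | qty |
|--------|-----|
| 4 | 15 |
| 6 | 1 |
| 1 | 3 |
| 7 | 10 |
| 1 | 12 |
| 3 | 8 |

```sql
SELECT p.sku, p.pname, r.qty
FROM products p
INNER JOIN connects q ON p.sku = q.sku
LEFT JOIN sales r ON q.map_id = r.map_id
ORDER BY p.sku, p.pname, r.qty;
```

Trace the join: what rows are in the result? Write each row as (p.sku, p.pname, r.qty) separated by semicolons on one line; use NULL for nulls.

(KW, Frame, 8)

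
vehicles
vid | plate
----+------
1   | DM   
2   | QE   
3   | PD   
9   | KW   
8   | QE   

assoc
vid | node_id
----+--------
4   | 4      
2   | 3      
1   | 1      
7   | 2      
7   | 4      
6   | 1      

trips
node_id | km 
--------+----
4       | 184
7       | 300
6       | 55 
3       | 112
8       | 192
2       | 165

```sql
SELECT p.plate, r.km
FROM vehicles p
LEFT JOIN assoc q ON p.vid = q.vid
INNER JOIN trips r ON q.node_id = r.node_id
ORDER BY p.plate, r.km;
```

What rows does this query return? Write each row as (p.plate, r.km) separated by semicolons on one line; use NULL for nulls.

(QE, 112)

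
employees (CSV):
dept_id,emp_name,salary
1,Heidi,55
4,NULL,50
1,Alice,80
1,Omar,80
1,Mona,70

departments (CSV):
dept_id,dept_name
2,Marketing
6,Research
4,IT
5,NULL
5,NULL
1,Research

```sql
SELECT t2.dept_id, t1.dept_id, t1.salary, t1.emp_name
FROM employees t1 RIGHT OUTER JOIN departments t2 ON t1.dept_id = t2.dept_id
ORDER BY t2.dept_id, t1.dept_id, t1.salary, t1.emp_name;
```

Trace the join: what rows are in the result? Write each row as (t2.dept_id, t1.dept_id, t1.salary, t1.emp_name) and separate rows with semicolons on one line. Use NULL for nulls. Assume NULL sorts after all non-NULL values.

(1, 1, 55, Heidi); (1, 1, 70, Mona); (1, 1, 80, Alice); (1, 1, 80, Omar); (2, NULL, NULL, NULL); (4, 4, 50, NULL); (5, NULL, NULL, NULL); (5, NULL, NULL, NULL); (6, NULL, NULL, NULL)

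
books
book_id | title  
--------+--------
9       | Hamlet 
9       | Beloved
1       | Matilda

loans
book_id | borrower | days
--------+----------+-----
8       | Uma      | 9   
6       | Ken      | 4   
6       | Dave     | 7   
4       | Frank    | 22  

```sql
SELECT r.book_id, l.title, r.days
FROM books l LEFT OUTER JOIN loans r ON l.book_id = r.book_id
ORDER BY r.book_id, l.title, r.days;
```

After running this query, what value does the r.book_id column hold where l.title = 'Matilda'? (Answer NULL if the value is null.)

NULL

LEFT JOIN keeps every row from `books`; unmatched rows get NULL for `loans`'s columns.
Matching on l.book_id = r.book_id.
Matched pairs: 0; unmatched l rows kept: 3.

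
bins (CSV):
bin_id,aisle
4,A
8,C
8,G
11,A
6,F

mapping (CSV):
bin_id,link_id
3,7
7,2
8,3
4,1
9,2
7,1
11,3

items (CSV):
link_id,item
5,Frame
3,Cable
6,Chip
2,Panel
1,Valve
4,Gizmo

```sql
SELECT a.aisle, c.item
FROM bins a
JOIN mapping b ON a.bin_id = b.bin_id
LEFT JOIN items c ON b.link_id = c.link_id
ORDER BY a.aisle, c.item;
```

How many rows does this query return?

Step 1 — a INNER JOIN b on bin_id → 4 row(s).
Then LEFT JOIN `items c` on link_id: each of those 4 rows is kept; rows whose b.link_id has no match in c get NULL for c's columns.
Result: 4 row(s).

4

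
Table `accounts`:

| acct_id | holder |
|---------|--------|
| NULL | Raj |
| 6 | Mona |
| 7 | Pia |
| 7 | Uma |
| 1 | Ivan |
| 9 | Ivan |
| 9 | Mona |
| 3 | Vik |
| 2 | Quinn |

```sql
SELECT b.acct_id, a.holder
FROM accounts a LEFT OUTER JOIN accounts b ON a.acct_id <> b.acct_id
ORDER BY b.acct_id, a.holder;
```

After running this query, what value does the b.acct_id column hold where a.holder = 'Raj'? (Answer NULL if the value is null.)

NULL

LEFT JOIN keeps every row from `accounts a`; unmatched rows get NULL for `accounts b`'s columns.
Matching on a.acct_id <> b.acct_id. A NULL in a compared column never satisfies the condition.
Matched pairs: 52; unmatched a rows kept: 1.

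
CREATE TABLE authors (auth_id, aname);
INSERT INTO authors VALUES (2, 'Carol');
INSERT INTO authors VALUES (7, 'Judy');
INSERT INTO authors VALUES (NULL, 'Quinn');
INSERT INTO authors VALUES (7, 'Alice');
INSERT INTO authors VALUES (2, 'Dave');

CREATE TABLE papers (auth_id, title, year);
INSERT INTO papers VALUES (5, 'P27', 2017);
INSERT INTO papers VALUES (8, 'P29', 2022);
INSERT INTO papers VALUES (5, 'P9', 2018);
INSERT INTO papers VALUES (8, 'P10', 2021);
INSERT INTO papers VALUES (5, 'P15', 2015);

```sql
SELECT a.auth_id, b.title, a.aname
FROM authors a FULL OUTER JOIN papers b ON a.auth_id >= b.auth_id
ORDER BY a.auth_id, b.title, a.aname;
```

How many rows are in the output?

11

FULL OUTER JOIN keeps every row from both sides; unmatched rows get NULL for the other side's columns.
Matching on a.auth_id >= b.auth_id. A NULL in a compared column never satisfies the condition.
- a row (auth_id=2): no match → kept, b columns NULL.
- a row (auth_id=7): matches 3 b row(s) → 3 output row(s).
- a row (auth_id=NULL): no match → kept, b columns NULL.
- a row (auth_id=7): matches 3 b row(s) → 3 output row(s).
- a row (auth_id=2): no match → kept, b columns NULL.
- plus 2 unmatched b row(s), each kept with NULL a columns.
Total: 6 matched + 5 padded = 11 rows.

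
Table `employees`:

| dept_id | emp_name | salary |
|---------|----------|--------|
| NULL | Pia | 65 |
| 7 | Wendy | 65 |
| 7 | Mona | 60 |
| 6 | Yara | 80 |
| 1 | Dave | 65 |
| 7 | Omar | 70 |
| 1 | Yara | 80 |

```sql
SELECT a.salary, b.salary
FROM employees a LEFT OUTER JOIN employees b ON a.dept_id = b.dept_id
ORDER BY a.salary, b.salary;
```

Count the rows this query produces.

15

LEFT JOIN keeps every row from `employees a`; unmatched rows get NULL for `employees b`'s columns.
Matching on a.dept_id = b.dept_id. A NULL in a compared column never satisfies the condition.
- a row (dept_id=NULL): no match → kept, b columns NULL.
- a row (dept_id=7): matches 3 b row(s) → 3 output row(s).
- a row (dept_id=7): matches 3 b row(s) → 3 output row(s).
- a row (dept_id=6): matches 1 b row(s) → 1 output row(s).
- a row (dept_id=1): matches 2 b row(s) → 2 output row(s).
- a row (dept_id=7): matches 3 b row(s) → 3 output row(s).
- a row (dept_id=1): matches 2 b row(s) → 2 output row(s).
Total: 14 matched + 1 padded = 15 rows.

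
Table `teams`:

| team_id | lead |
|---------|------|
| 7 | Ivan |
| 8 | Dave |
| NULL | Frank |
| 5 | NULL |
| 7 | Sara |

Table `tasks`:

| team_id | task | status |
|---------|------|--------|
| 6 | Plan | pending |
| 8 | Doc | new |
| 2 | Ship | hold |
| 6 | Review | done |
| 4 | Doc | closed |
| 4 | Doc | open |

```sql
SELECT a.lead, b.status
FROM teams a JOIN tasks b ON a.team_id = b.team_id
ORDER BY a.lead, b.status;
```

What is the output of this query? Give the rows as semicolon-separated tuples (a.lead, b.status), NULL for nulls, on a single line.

(Dave, new)

INNER JOIN keeps only pairs where the ON condition holds.
Matching on a.team_id = b.team_id. A NULL in a compared column never satisfies the condition.
- a row (team_id=7): no match → dropped.
- a row (team_id=8): matches 1 b row(s) → 1 output row(s).
- a row (team_id=NULL): no match → dropped.
- a row (team_id=5): no match → dropped.
- a row (team_id=7): no match → dropped.
After projecting and ordering:
a.lead | b.status
Dave | new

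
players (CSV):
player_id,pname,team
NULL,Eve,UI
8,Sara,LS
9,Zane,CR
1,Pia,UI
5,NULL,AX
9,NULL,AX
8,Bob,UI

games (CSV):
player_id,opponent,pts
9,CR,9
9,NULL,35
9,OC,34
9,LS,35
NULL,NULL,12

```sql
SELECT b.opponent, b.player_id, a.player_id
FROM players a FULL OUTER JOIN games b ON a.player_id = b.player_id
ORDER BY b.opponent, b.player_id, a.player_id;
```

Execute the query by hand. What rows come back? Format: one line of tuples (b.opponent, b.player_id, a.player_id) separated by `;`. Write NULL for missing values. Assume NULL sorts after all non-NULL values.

(CR, 9, 9); (CR, 9, 9); (LS, 9, 9); (LS, 9, 9); (OC, 9, 9); (OC, 9, 9); (NULL, 9, 9); (NULL, 9, 9); (NULL, NULL, 1); (NULL, NULL, 5); (NULL, NULL, 8); (NULL, NULL, 8); (NULL, NULL, NULL); (NULL, NULL, NULL)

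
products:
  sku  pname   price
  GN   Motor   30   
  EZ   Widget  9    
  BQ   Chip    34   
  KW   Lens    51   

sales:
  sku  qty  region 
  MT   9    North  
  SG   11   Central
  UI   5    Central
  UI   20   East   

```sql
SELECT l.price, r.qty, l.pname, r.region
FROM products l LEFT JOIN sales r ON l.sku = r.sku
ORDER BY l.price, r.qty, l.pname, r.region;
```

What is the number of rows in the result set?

LEFT JOIN keeps every row from `products`; unmatched rows get NULL for `sales`'s columns.
Matching on l.sku = r.sku.
- sku=GN: no r row matches, row kept with r columns NULL.
- sku=EZ: no r row matches, row kept with r columns NULL.
- sku=BQ: no r row matches, row kept with r columns NULL.
- sku=KW: no r row matches, row kept with r columns NULL.
Total: 0 matched + 4 padded = 4 rows.

4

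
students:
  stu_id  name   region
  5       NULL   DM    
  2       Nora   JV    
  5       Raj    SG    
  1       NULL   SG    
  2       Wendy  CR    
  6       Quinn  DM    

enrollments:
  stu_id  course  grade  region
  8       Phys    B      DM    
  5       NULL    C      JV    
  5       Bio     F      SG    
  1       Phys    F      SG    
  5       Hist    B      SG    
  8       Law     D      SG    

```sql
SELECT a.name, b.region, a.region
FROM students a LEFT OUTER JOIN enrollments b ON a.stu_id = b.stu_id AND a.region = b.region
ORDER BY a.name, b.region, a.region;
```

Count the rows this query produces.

7

LEFT JOIN keeps every row from `students`; unmatched rows get NULL for `enrollments`'s columns.
Matching on a.stu_id = b.stu_id AND a.region = b.region.
- a (stu_id=5, region=DM) has no partner → padded with NULL.
- a (stu_id=2, region=JV) has no partner → padded with NULL.
- a (stu_id=5, region=SG) pairs with 2 row(s) of b.
- a (stu_id=1, region=SG) pairs with 1 row(s) of b.
- a (stu_id=2, region=CR) has no partner → padded with NULL.
- a (stu_id=6, region=DM) has no partner → padded with NULL.
Total: 3 matched + 4 padded = 7 rows.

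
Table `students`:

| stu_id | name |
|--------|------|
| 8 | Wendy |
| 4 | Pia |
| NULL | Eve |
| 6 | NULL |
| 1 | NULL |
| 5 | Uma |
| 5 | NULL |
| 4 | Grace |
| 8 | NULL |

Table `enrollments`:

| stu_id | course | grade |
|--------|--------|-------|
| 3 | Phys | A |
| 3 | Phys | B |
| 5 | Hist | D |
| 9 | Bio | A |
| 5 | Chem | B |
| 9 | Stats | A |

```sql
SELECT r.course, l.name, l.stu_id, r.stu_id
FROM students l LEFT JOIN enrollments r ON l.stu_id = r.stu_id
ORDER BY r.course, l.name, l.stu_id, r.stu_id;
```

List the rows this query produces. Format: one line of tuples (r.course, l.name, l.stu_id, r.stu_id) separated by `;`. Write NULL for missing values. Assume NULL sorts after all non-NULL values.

(Chem, Uma, 5, 5); (Chem, NULL, 5, 5); (Hist, Uma, 5, 5); (Hist, NULL, 5, 5); (NULL, Eve, NULL, NULL); (NULL, Grace, 4, NULL); (NULL, Pia, 4, NULL); (NULL, Wendy, 8, NULL); (NULL, NULL, 1, NULL); (NULL, NULL, 6, NULL); (NULL, NULL, 8, NULL)

LEFT JOIN keeps every row from `students`; unmatched rows get NULL for `enrollments`'s columns.
Matching on l.stu_id = r.stu_id. A NULL in a compared column never satisfies the condition.
Matched pairs: 4; unmatched l rows kept: 7.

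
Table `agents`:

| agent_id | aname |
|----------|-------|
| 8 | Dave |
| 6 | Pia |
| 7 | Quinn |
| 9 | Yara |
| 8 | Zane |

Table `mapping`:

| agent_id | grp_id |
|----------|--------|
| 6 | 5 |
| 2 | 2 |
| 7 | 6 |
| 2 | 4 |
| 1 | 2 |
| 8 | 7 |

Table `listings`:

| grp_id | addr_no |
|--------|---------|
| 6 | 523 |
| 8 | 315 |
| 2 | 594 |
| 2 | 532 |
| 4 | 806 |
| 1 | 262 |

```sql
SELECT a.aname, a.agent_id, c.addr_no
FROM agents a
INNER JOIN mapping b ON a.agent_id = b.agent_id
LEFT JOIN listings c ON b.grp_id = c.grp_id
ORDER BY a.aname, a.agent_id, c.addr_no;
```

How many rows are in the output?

4

Evaluate left to right. First `agents a INNER JOIN mapping b` on agent_id: 4 row(s).
Then LEFT JOIN `listings c` on grp_id: each of those 4 rows is kept; rows whose b.grp_id has no match in c get NULL for c's columns.
Result: 4 row(s).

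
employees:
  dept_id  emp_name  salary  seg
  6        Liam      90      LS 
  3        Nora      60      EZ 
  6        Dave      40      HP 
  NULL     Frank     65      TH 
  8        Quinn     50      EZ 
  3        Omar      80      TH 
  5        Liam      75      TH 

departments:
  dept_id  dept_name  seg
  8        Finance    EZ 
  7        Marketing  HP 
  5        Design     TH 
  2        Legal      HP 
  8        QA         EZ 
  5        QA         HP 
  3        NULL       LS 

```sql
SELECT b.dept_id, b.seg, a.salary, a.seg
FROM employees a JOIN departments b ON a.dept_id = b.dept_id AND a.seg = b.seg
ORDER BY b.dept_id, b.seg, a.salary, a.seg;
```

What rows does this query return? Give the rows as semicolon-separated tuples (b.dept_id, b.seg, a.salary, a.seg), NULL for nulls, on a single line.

(5, TH, 75, TH); (8, EZ, 50, EZ); (8, EZ, 50, EZ)

INNER JOIN keeps only pairs where the ON condition holds.
Matching on a.dept_id = b.dept_id AND a.seg = b.seg. A NULL in a compared column never satisfies the condition.
Matched pairs: 3.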